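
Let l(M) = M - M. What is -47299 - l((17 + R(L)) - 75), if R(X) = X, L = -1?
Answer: -47299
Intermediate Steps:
l(M) = 0
-47299 - l((17 + R(L)) - 75) = -47299 - 1*0 = -47299 + 0 = -47299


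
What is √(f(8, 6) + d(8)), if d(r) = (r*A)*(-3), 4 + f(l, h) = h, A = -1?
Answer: √26 ≈ 5.0990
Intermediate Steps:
f(l, h) = -4 + h
d(r) = 3*r (d(r) = (r*(-1))*(-3) = -r*(-3) = 3*r)
√(f(8, 6) + d(8)) = √((-4 + 6) + 3*8) = √(2 + 24) = √26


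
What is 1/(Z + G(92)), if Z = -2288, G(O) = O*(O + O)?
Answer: 1/14640 ≈ 6.8306e-5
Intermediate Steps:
G(O) = 2*O² (G(O) = O*(2*O) = 2*O²)
1/(Z + G(92)) = 1/(-2288 + 2*92²) = 1/(-2288 + 2*8464) = 1/(-2288 + 16928) = 1/14640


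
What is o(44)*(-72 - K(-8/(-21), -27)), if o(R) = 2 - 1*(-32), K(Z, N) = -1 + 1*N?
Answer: -1496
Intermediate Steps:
K(Z, N) = -1 + N
o(R) = 34 (o(R) = 2 + 32 = 34)
o(44)*(-72 - K(-8/(-21), -27)) = 34*(-72 - (-1 - 27)) = 34*(-72 - 1*(-28)) = 34*(-72 + 28) = 34*(-44) = -1496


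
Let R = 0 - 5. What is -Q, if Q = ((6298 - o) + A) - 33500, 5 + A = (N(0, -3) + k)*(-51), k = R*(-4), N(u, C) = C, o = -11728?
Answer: 16346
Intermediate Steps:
R = -5
k = 20 (k = -5*(-4) = 20)
A = -872 (A = -5 + (-3 + 20)*(-51) = -5 + 17*(-51) = -5 - 867 = -872)
Q = -16346 (Q = ((6298 - 1*(-11728)) - 872) - 33500 = ((6298 + 11728) - 872) - 33500 = (18026 - 872) - 33500 = 17154 - 33500 = -16346)
-Q = -1*(-16346) = 16346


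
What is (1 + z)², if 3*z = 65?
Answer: 4624/9 ≈ 513.78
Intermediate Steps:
z = 65/3 (z = (⅓)*65 = 65/3 ≈ 21.667)
(1 + z)² = (1 + 65/3)² = (68/3)² = 4624/9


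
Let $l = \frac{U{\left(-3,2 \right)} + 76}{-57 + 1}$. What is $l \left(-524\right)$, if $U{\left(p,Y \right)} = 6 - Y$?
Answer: $\frac{5240}{7} \approx 748.57$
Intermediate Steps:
$l = - \frac{10}{7}$ ($l = \frac{\left(6 - 2\right) + 76}{-57 + 1} = \frac{\left(6 - 2\right) + 76}{-56} = \left(4 + 76\right) \left(- \frac{1}{56}\right) = 80 \left(- \frac{1}{56}\right) = - \frac{10}{7} \approx -1.4286$)
$l \left(-524\right) = \left(- \frac{10}{7}\right) \left(-524\right) = \frac{5240}{7}$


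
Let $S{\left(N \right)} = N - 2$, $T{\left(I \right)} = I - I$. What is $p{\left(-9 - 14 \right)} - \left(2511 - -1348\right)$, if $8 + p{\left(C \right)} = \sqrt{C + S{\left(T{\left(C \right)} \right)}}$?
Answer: $-3867 + 5 i \approx -3867.0 + 5.0 i$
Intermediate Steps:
$T{\left(I \right)} = 0$
$S{\left(N \right)} = -2 + N$
$p{\left(C \right)} = -8 + \sqrt{-2 + C}$ ($p{\left(C \right)} = -8 + \sqrt{C + \left(-2 + 0\right)} = -8 + \sqrt{C - 2} = -8 + \sqrt{-2 + C}$)
$p{\left(-9 - 14 \right)} - \left(2511 - -1348\right) = \left(-8 + \sqrt{-2 - 23}\right) - \left(2511 - -1348\right) = \left(-8 + \sqrt{-2 - 23}\right) - \left(2511 + 1348\right) = \left(-8 + \sqrt{-25}\right) - 3859 = \left(-8 + 5 i\right) - 3859 = -3867 + 5 i$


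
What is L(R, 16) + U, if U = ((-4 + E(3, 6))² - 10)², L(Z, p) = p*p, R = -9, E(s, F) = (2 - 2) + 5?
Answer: 337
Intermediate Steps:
E(s, F) = 5 (E(s, F) = 0 + 5 = 5)
L(Z, p) = p²
U = 81 (U = ((-4 + 5)² - 10)² = (1² - 10)² = (1 - 10)² = (-9)² = 81)
L(R, 16) + U = 16² + 81 = 256 + 81 = 337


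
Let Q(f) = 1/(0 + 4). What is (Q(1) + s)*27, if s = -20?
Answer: -2133/4 ≈ -533.25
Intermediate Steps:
Q(f) = 1/4
(Q(1) + s)*27 = (1/4 - 20)*27 = -79/4*27 = -2133/4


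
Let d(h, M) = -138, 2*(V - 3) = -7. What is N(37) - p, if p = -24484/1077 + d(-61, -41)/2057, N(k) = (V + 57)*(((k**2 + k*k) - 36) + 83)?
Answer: 697295019673/4430778 ≈ 1.5738e+5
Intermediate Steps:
V = -1/2 (V = 3 + (1/2)*(-7) = 3 - 7/2 = -1/2 ≈ -0.50000)
N(k) = 5311/2 + 113*k**2 (N(k) = (-1/2 + 57)*(((k**2 + k*k) - 36) + 83) = 113*(((k**2 + k**2) - 36) + 83)/2 = 113*((2*k**2 - 36) + 83)/2 = 113*((-36 + 2*k**2) + 83)/2 = 113*(47 + 2*k**2)/2 = 5311/2 + 113*k**2)
p = -50512214/2215389 (p = -24484/1077 - 138/2057 = -50512214/2215389 ≈ -22.801)
N(37) - p = (5311/2 + 113*37**2) - 1*(-50512214/2215389) = (5311/2 + 113*1369) + 50512214/2215389 = (5311/2 + 154697) + 50512214/2215389 = 314705/2 + 50512214/2215389 = 697295019673/4430778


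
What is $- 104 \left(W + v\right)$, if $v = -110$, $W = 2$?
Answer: $11232$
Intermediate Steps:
$- 104 \left(W + v\right) = - 104 \left(2 - 110\right) = \left(-104\right) \left(-108\right) = 11232$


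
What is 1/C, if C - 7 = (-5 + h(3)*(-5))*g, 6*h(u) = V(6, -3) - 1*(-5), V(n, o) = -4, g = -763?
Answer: 6/26747 ≈ 0.00022432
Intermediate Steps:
h(u) = 1/6 (h(u) = (-4 - 1*(-5))/6 = (-4 + 5)/6 = (1/6)*1 = 1/6)
C = 26747/6 (C = 7 + (-5 + (1/6)*(-5))*(-763) = 7 + (-5 - 5/6)*(-763) = 7 - 35/6*(-763) = 7 + 26705/6 = 26747/6 ≈ 4457.8)
1/C = 1/(26747/6) = 6/26747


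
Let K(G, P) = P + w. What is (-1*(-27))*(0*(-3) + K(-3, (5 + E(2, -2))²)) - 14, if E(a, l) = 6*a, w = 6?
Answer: 7951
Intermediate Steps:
K(G, P) = 6 + P (K(G, P) = P + 6 = 6 + P)
(-1*(-27))*(0*(-3) + K(-3, (5 + E(2, -2))²)) - 14 = (-1*(-27))*(0*(-3) + (6 + (5 + 6*2)²)) - 14 = 27*(0 + (6 + (5 + 12)²)) - 14 = 27*(0 + (6 + 17²)) - 14 = 27*(0 + (6 + 289)) - 14 = 27*(0 + 295) - 14 = 27*295 - 14 = 7965 - 14 = 7951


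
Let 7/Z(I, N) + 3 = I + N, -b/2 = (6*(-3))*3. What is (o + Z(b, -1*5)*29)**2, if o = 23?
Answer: 6265009/10000 ≈ 626.50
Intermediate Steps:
b = 108 (b = -2*6*(-3)*3 = -(-36)*3 = -2*(-54) = 108)
Z(I, N) = 7/(-3 + I + N) (Z(I, N) = 7/(-3 + (I + N)) = 7/(-3 + I + N))
(o + Z(b, -1*5)*29)**2 = (23 + (7/(-3 + 108 - 1*5))*29)**2 = (23 + (7/(-3 + 108 - 5))*29)**2 = (23 + (7/100)*29)**2 = (23 + 203/100)**2 = (2503/100)**2 = 6265009/10000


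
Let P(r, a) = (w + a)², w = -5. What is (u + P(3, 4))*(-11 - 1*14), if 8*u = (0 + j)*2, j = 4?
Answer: -50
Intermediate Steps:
P(r, a) = (-5 + a)²
u = 1 (u = ((0 + 4)*2)/8 = (4*2)/8 = (⅛)*8 = 1)
(u + P(3, 4))*(-11 - 1*14) = (1 + (-5 + 4)²)*(-11 - 1*14) = (1 + (-1)²)*(-11 - 14) = (1 + 1)*(-25) = 2*(-25) = -50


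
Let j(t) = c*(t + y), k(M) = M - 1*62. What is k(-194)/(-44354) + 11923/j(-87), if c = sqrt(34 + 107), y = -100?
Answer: 128/22177 - 11923*sqrt(141)/26367 ≈ -5.3637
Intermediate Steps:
k(M) = -62 + M (k(M) = M - 62 = -62 + M)
c = sqrt(141) ≈ 11.874
j(t) = sqrt(141)*(-100 + t) (j(t) = sqrt(141)*(t - 100) = sqrt(141)*(-100 + t))
k(-194)/(-44354) + 11923/j(-87) = (-62 - 194)/(-44354) + 11923/((sqrt(141)*(-100 - 87))) = -256*(-1/44354) + 11923/((sqrt(141)*(-187))) = 128/22177 + 11923/((-187*sqrt(141))) = 128/22177 + 11923*(-sqrt(141)/26367) = 128/22177 - 11923*sqrt(141)/26367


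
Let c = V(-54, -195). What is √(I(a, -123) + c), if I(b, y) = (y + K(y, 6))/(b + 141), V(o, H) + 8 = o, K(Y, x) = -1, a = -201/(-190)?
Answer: I*√5089308998/8997 ≈ 7.9292*I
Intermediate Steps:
a = 201/190 (a = -201*(-1/190) = 201/190 ≈ 1.0579)
V(o, H) = -8 + o
I(b, y) = (-1 + y)/(141 + b) (I(b, y) = (y - 1)/(b + 141) = (-1 + y)/(141 + b))
c = -62 (c = -8 - 54 = -62)
√(I(a, -123) + c) = √((-1 - 123)/(141 + 201/190) - 62) = √(-124/(26991/190) - 62) = √((190/26991)*(-124) - 62) = √(-23560/26991 - 62) = √(-1697002/26991) = I*√5089308998/8997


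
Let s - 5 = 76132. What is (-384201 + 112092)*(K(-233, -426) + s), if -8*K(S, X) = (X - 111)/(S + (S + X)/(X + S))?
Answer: -38451650681115/1856 ≈ -2.0717e+10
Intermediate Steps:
s = 76137 (s = 5 + 76132 = 76137)
K(S, X) = -(-111 + X)/(8*(1 + S)) (K(S, X) = -(X - 111)/(8*(S + (S + X)/(X + S))) = -(-111 + X)/(8*(S + (S + X)/(S + X))) = -(-111 + X)/(8*(S + 1)) = -(-111 + X)/(8*(1 + S)))
(-384201 + 112092)*(K(-233, -426) + s) = (-384201 + 112092)*((111 - 1*(-426))/(8*(1 - 233)) + 76137) = -272109*((1/8)*(111 + 426)/(-232) + 76137) = -272109*((1/8)*(-1/232)*537 + 76137) = -272109*(-537/1856 + 76137) = -272109*141309735/1856 = -38451650681115/1856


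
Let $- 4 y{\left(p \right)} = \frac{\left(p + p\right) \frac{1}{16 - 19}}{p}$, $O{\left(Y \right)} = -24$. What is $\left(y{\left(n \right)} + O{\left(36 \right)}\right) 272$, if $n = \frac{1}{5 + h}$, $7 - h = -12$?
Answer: $- \frac{19448}{3} \approx -6482.7$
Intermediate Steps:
$h = 19$ ($h = 7 - -12 = 7 + 12 = 19$)
$n = \frac{1}{24}$ ($n = \frac{1}{5 + 19} = \frac{1}{24} \approx 0.041667$)
$y{\left(p \right)} = \frac{1}{6}$ ($y{\left(p \right)} = - \frac{\frac{p + p}{16 - 19} \frac{1}{p}}{4} = - \frac{\frac{2 p}{-3} \frac{1}{p}}{4} = - \frac{2 p \left(- \frac{1}{3}\right) \frac{1}{p}}{4} = - \frac{- \frac{2 p}{3} \frac{1}{p}}{4} = \left(- \frac{1}{4}\right) \left(- \frac{2}{3}\right) = \frac{1}{6}$)
$\left(y{\left(n \right)} + O{\left(36 \right)}\right) 272 = \left(\frac{1}{6} - 24\right) 272 = \left(- \frac{143}{6}\right) 272 = - \frac{19448}{3}$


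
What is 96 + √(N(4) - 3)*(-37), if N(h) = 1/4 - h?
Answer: 96 - 111*I*√3/2 ≈ 96.0 - 96.129*I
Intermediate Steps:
N(h) = ¼ - h
96 + √(N(4) - 3)*(-37) = 96 + √((¼ - 1*4) - 3)*(-37) = 96 + √((¼ - 4) - 3)*(-37) = 96 + √(-15/4 - 3)*(-37) = 96 + √(-27/4)*(-37) = 96 + (3*I*√3/2)*(-37) = 96 - 111*I*√3/2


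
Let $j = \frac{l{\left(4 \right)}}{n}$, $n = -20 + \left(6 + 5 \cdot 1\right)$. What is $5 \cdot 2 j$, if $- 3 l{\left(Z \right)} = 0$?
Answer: $0$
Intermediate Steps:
$l{\left(Z \right)} = 0$ ($l{\left(Z \right)} = \left(- \frac{1}{3}\right) 0 = 0$)
$n = -9$ ($n = -20 + \left(6 + 5\right) = -20 + 11 = -9$)
$j = 0$ ($j = \frac{0}{-9} = 0 \left(- \frac{1}{9}\right) = 0$)
$5 \cdot 2 j = 5 \cdot 2 \cdot 0 = 10 \cdot 0 = 0$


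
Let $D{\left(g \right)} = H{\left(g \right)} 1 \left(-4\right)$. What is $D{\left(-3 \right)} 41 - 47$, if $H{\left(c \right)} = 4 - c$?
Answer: $-1195$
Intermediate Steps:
$D{\left(g \right)} = -16 + 4 g$ ($D{\left(g \right)} = \left(4 - g\right) 1 \left(-4\right) = \left(4 - g\right) \left(-4\right) = -16 + 4 g$)
$D{\left(-3 \right)} 41 - 47 = \left(-16 + 4 \left(-3\right)\right) 41 - 47 = \left(-16 - 12\right) 41 - 47 = \left(-28\right) 41 - 47 = -1148 - 47 = -1195$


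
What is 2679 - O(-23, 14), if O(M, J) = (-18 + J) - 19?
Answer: 2702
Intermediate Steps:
O(M, J) = -37 + J
2679 - O(-23, 14) = 2679 - (-37 + 14) = 2679 - 1*(-23) = 2679 + 23 = 2702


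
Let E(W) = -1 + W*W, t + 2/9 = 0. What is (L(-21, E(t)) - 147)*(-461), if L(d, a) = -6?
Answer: 70533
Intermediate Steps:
t = -2/9 (t = -2/9 + 0 = -2/9 ≈ -0.22222)
E(W) = -1 + W**2
(L(-21, E(t)) - 147)*(-461) = (-6 - 147)*(-461) = -153*(-461) = 70533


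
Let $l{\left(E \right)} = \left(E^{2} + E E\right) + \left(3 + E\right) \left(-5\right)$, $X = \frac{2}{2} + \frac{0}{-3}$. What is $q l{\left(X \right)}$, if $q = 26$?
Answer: $-468$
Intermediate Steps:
$X = 1$ ($X = 2 \cdot \frac{1}{2} + 0 \left(- \frac{1}{3}\right) = 1 + 0 = 1$)
$l{\left(E \right)} = -15 - 5 E + 2 E^{2}$ ($l{\left(E \right)} = \left(E^{2} + E^{2}\right) - \left(15 + 5 E\right) = 2 E^{2} - \left(15 + 5 E\right) = -15 - 5 E + 2 E^{2}$)
$q l{\left(X \right)} = 26 \left(-15 - 5 + 2 \cdot 1^{2}\right) = 26 \left(-15 - 5 + 2 \cdot 1\right) = 26 \left(-15 - 5 + 2\right) = 26 \left(-18\right) = -468$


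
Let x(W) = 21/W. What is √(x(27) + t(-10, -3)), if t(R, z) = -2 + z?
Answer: I*√38/3 ≈ 2.0548*I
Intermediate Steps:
√(x(27) + t(-10, -3)) = √(21/27 + (-2 - 3)) = √(21*(1/27) - 5) = √(7/9 - 5) = √(-38/9) = I*√38/3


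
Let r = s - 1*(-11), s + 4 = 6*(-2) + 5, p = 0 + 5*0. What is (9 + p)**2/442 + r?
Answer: 81/442 ≈ 0.18326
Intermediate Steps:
p = 0 (p = 0 + 0 = 0)
s = -11 (s = -4 + (6*(-2) + 5) = -4 + (-12 + 5) = -4 - 7 = -11)
r = 0 (r = -11 - 1*(-11) = -11 + 11 = 0)
(9 + p)**2/442 + r = (9 + 0)**2/442 + 0 = 9**2*(1/442) + 0 = 81*(1/442) + 0 = 81/442 + 0 = 81/442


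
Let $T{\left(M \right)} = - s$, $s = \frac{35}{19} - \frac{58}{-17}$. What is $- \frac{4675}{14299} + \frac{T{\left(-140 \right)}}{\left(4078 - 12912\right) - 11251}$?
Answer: $- \frac{30304586722}{92764119045} \approx -0.32668$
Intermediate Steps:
$s = \frac{1697}{323}$ ($s = 35 \cdot \frac{1}{19} - - \frac{58}{17} = \frac{35}{19} + \frac{58}{17} = \frac{1697}{323} \approx 5.2539$)
$T{\left(M \right)} = - \frac{1697}{323}$ ($T{\left(M \right)} = \left(-1\right) \frac{1697}{323} = - \frac{1697}{323}$)
$- \frac{4675}{14299} + \frac{T{\left(-140 \right)}}{\left(4078 - 12912\right) - 11251} = - \frac{4675}{14299} - \frac{1697}{323 \left(\left(4078 - 12912\right) - 11251\right)} = \left(-4675\right) \frac{1}{14299} - \frac{1697}{323 \left(-8834 - 11251\right)} = - \frac{4675}{14299} - \frac{1697}{323 \left(-20085\right)} = - \frac{4675}{14299} - - \frac{1697}{6487455} = - \frac{4675}{14299} + \frac{1697}{6487455} = - \frac{30304586722}{92764119045}$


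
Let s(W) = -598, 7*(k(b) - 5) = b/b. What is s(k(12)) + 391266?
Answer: 390668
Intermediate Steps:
k(b) = 36/7 (k(b) = 5 + (b/b)/7 = 5 + (⅐)*1 = 5 + ⅐ = 36/7)
s(k(12)) + 391266 = -598 + 391266 = 390668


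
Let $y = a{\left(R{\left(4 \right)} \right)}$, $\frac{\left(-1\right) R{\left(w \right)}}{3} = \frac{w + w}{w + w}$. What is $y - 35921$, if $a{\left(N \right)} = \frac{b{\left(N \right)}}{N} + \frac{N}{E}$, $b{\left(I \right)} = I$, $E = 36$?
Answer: $- \frac{431041}{12} \approx -35920.0$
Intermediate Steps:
$R{\left(w \right)} = -3$ ($R{\left(w \right)} = - 3 \frac{w + w}{w + w} = - 3 \frac{2 w}{2 w} = - 3 \cdot 2 w \frac{1}{2 w} = \left(-3\right) 1 = -3$)
$a{\left(N \right)} = 1 + \frac{N}{36}$ ($a{\left(N \right)} = \frac{N}{N} + \frac{N}{36} = 1 + N \frac{1}{36} = 1 + \frac{N}{36}$)
$y = \frac{11}{12}$ ($y = 1 + \frac{1}{36} \left(-3\right) = 1 - \frac{1}{12} = \frac{11}{12} \approx 0.91667$)
$y - 35921 = \frac{11}{12} - 35921 = - \frac{431041}{12}$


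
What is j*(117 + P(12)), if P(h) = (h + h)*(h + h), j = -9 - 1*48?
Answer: -39501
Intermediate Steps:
j = -57 (j = -9 - 48 = -57)
P(h) = 4*h² (P(h) = (2*h)*(2*h) = 4*h²)
j*(117 + P(12)) = -57*(117 + 4*12²) = -57*(117 + 4*144) = -57*(117 + 576) = -57*693 = -39501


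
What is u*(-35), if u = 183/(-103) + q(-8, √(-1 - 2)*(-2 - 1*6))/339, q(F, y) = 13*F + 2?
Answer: 846335/11639 ≈ 72.715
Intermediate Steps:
q(F, y) = 2 + 13*F
u = -24181/11639 (u = 183/(-103) + (2 + 13*(-8))/339 = 183*(-1/103) + (2 - 104)*(1/339) = -183/103 - 102*1/339 = -183/103 - 34/113 = -24181/11639 ≈ -2.0776)
u*(-35) = -24181/11639*(-35) = 846335/11639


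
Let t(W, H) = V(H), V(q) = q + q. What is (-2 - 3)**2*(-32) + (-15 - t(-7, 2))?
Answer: -819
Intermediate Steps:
V(q) = 2*q
t(W, H) = 2*H
(-2 - 3)**2*(-32) + (-15 - t(-7, 2)) = (-2 - 3)**2*(-32) + (-15 - 2*2) = (-5)**2*(-32) + (-15 - 1*4) = 25*(-32) + (-15 - 4) = -800 - 19 = -819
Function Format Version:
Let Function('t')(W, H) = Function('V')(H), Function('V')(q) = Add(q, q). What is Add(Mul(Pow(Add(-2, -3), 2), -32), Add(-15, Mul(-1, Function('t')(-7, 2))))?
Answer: -819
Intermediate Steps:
Function('V')(q) = Mul(2, q)
Function('t')(W, H) = Mul(2, H)
Add(Mul(Pow(Add(-2, -3), 2), -32), Add(-15, Mul(-1, Function('t')(-7, 2)))) = Add(Mul(Pow(Add(-2, -3), 2), -32), Add(-15, Mul(-1, Mul(2, 2)))) = Add(Mul(Pow(-5, 2), -32), Add(-15, Mul(-1, 4))) = Add(Mul(25, -32), Add(-15, -4)) = Add(-800, -19) = -819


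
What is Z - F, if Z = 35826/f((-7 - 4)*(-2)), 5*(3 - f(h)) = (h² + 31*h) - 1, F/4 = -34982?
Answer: 16073807/115 ≈ 1.3977e+5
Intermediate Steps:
F = -139928 (F = 4*(-34982) = -139928)
f(h) = 16/5 - 31*h/5 - h²/5 (f(h) = 3 - ((h² + 31*h) - 1)/5 = 3 - (-1 + h² + 31*h)/5 = 3 + (⅕ - 31*h/5 - h²/5) = 16/5 - 31*h/5 - h²/5)
Z = -17913/115 (Z = 35826/(16/5 - 31*(-7 - 4)*(-2)/5 - 4*(-7 - 4)²/5) = 35826/(16/5 - (-341)*(-2)/5 - (-11*(-2))²/5) = 35826/(16/5 - 31/5*22 - ⅕*22²) = 35826/(16/5 - 682/5 - ⅕*484) = 35826/(16/5 - 682/5 - 484/5) = 35826/(-230) = 35826*(-1/230) = -17913/115 ≈ -155.77)
Z - F = -17913/115 - 1*(-139928) = -17913/115 + 139928 = 16073807/115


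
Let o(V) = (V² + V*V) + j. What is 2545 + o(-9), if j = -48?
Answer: 2659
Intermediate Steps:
o(V) = -48 + 2*V² (o(V) = (V² + V*V) - 48 = (V² + V²) - 48 = 2*V² - 48 = -48 + 2*V²)
2545 + o(-9) = 2545 + (-48 + 2*(-9)²) = 2545 + (-48 + 2*81) = 2545 + (-48 + 162) = 2545 + 114 = 2659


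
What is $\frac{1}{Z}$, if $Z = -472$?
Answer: $- \frac{1}{472} \approx -0.0021186$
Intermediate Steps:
$\frac{1}{Z} = \frac{1}{-472} = - \frac{1}{472}$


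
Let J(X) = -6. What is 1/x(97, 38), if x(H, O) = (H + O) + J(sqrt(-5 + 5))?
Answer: 1/129 ≈ 0.0077519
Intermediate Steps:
x(H, O) = -6 + H + O (x(H, O) = (H + O) - 6 = -6 + H + O)
1/x(97, 38) = 1/(-6 + 97 + 38) = 1/129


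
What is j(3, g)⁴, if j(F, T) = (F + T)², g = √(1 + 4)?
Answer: (3 + √5)⁸ ≈ 5.6499e+5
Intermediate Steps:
g = √5 ≈ 2.2361
j(3, g)⁴ = ((3 + √5)²)⁴ = (3 + √5)⁸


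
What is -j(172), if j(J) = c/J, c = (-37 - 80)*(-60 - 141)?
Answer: -23517/172 ≈ -136.73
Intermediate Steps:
c = 23517 (c = -117*(-201) = 23517)
j(J) = 23517/J
-j(172) = -23517/172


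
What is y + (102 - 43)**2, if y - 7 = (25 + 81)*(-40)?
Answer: -752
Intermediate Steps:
y = -4233 (y = 7 + (25 + 81)*(-40) = 7 + 106*(-40) = 7 - 4240 = -4233)
y + (102 - 43)**2 = -4233 + (102 - 43)**2 = -4233 + 59**2 = -4233 + 3481 = -752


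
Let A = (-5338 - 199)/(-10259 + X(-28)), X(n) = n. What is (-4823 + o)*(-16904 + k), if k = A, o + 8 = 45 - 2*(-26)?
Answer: 91463989186/1143 ≈ 8.0021e+7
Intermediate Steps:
o = 89 (o = -8 + (45 - 2*(-26)) = -8 + (45 + 52) = -8 + 97 = 89)
A = 5537/10287 (A = (-5338 - 199)/(-10259 - 28) = -5537/(-10287) = -5537*(-1/10287) = 5537/10287 ≈ 0.53825)
k = 5537/10287 ≈ 0.53825
(-4823 + o)*(-16904 + k) = (-4823 + 89)*(-16904 + 5537/10287) = -4734*(-173885911/10287) = 91463989186/1143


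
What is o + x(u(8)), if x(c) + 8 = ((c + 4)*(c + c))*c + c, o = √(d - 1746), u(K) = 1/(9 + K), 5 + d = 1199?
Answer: -38877/4913 + 2*I*√138 ≈ -7.9131 + 23.495*I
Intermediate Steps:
d = 1194 (d = -5 + 1199 = 1194)
o = 2*I*√138 (o = √(1194 - 1746) = √(-552) = 2*I*√138 ≈ 23.495*I)
x(c) = -8 + c + 2*c²*(4 + c) (x(c) = -8 + (((c + 4)*(c + c))*c + c) = -8 + (((4 + c)*(2*c))*c + c) = -8 + ((2*c*(4 + c))*c + c) = -8 + (2*c²*(4 + c) + c) = -8 + (c + 2*c²*(4 + c)) = -8 + c + 2*c²*(4 + c))
o + x(u(8)) = 2*I*√138 + (-8 + 1/(9 + 8) + 2*(1/(9 + 8))³ + 8*(1/(9 + 8))²) = 2*I*√138 + (-8 + 1/17 + 2*(1/17)³ + 8*(1/17)²) = 2*I*√138 + (-8 + 1/17 + 2*(1/4913) + 8*(1/289)) = 2*I*√138 + (-8 + 1/17 + 2/4913 + 8/289) = 2*I*√138 - 38877/4913 = -38877/4913 + 2*I*√138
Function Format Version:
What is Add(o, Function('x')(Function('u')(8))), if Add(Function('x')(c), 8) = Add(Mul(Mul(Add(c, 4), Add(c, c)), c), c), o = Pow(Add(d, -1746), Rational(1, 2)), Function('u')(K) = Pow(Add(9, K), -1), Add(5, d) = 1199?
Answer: Add(Rational(-38877, 4913), Mul(2, I, Pow(138, Rational(1, 2)))) ≈ Add(-7.9131, Mul(23.495, I))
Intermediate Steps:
d = 1194 (d = Add(-5, 1199) = 1194)
o = Mul(2, I, Pow(138, Rational(1, 2))) (o = Pow(Add(1194, -1746), Rational(1, 2)) = Pow(-552, Rational(1, 2)) = Mul(2, I, Pow(138, Rational(1, 2))) ≈ Mul(23.495, I))
Function('x')(c) = Add(-8, c, Mul(2, Pow(c, 2), Add(4, c))) (Function('x')(c) = Add(-8, Add(Mul(Mul(Add(c, 4), Add(c, c)), c), c)) = Add(-8, Add(Mul(Mul(Add(4, c), Mul(2, c)), c), c)) = Add(-8, Add(Mul(Mul(2, c, Add(4, c)), c), c)) = Add(-8, Add(Mul(2, Pow(c, 2), Add(4, c)), c)) = Add(-8, Add(c, Mul(2, Pow(c, 2), Add(4, c)))) = Add(-8, c, Mul(2, Pow(c, 2), Add(4, c))))
Add(o, Function('x')(Function('u')(8))) = Add(Mul(2, I, Pow(138, Rational(1, 2))), Add(-8, Pow(Add(9, 8), -1), Mul(2, Pow(Pow(Add(9, 8), -1), 3)), Mul(8, Pow(Pow(Add(9, 8), -1), 2)))) = Add(Mul(2, I, Pow(138, Rational(1, 2))), Add(-8, Pow(17, -1), Mul(2, Pow(Pow(17, -1), 3)), Mul(8, Pow(Pow(17, -1), 2)))) = Add(Mul(2, I, Pow(138, Rational(1, 2))), Add(-8, Rational(1, 17), Mul(2, Pow(Rational(1, 17), 3)), Mul(8, Pow(Rational(1, 17), 2)))) = Add(Mul(2, I, Pow(138, Rational(1, 2))), Add(-8, Rational(1, 17), Mul(2, Rational(1, 4913)), Mul(8, Rational(1, 289)))) = Add(Mul(2, I, Pow(138, Rational(1, 2))), Add(-8, Rational(1, 17), Rational(2, 4913), Rational(8, 289))) = Add(Mul(2, I, Pow(138, Rational(1, 2))), Rational(-38877, 4913)) = Add(Rational(-38877, 4913), Mul(2, I, Pow(138, Rational(1, 2))))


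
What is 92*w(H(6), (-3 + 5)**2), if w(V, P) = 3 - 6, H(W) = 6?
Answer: -276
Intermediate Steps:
w(V, P) = -3
92*w(H(6), (-3 + 5)**2) = 92*(-3) = -276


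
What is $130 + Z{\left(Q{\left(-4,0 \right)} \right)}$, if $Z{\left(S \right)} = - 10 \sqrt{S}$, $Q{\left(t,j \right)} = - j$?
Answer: $130$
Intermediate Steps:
$130 + Z{\left(Q{\left(-4,0 \right)} \right)} = 130 - 10 \sqrt{\left(-1\right) 0} = 130 - 10 \sqrt{0} = 130 - 0 = 130 + 0 = 130$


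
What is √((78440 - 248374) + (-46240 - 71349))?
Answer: 3*I*√31947 ≈ 536.21*I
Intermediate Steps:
√((78440 - 248374) + (-46240 - 71349)) = √(-169934 - 117589) = √(-287523) = 3*I*√31947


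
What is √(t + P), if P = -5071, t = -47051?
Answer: I*√52122 ≈ 228.3*I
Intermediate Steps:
√(t + P) = √(-47051 - 5071) = √(-52122) = I*√52122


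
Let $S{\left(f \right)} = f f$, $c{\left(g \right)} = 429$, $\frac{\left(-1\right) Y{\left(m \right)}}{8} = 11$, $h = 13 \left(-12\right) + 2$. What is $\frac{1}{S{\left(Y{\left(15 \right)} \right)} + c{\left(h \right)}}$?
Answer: $\frac{1}{8173} \approx 0.00012235$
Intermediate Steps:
$h = -154$ ($h = -156 + 2 = -154$)
$Y{\left(m \right)} = -88$ ($Y{\left(m \right)} = \left(-8\right) 11 = -88$)
$S{\left(f \right)} = f^{2}$
$\frac{1}{S{\left(Y{\left(15 \right)} \right)} + c{\left(h \right)}} = \frac{1}{\left(-88\right)^{2} + 429} = \frac{1}{7744 + 429} = \frac{1}{8173}$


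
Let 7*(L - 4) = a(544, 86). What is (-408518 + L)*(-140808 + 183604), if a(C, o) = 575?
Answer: -122354748308/7 ≈ -1.7479e+10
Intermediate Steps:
L = 603/7 (L = 4 + (⅐)*575 = 4 + 575/7 = 603/7 ≈ 86.143)
(-408518 + L)*(-140808 + 183604) = (-408518 + 603/7)*(-140808 + 183604) = -2859023/7*42796 = -122354748308/7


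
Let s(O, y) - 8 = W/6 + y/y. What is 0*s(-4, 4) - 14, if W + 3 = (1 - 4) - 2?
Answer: -14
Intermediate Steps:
W = -8 (W = -3 + ((1 - 4) - 2) = -3 + (-3 - 2) = -3 - 5 = -8)
s(O, y) = 23/3 (s(O, y) = 8 + (-8/6 + y/y) = 8 + (-8*1/6 + 1) = 8 + (-4/3 + 1) = 8 - 1/3 = 23/3)
0*s(-4, 4) - 14 = 0*(23/3) - 14 = 0 - 14 = -14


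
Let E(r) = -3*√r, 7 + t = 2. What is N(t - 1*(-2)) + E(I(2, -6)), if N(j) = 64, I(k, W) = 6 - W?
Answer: 64 - 6*√3 ≈ 53.608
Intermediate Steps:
t = -5 (t = -7 + 2 = -5)
N(t - 1*(-2)) + E(I(2, -6)) = 64 - 3*√(6 - 1*(-6)) = 64 - 3*√(6 + 6) = 64 - 6*√3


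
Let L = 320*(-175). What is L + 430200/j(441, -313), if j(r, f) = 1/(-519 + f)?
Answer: -357982400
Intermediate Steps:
L = -56000
L + 430200/j(441, -313) = -56000 + 430200/(1/(-519 - 313)) = -56000 + 430200/(1/(-832)) = -56000 + 430200/(-1/832) = -56000 + 430200*(-832) = -56000 - 357926400 = -357982400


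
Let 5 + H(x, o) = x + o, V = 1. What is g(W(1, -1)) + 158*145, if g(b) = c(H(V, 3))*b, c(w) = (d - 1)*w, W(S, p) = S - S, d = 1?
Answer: 22910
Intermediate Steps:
W(S, p) = 0
H(x, o) = -5 + o + x (H(x, o) = -5 + (x + o) = -5 + (o + x) = -5 + o + x)
c(w) = 0 (c(w) = (1 - 1)*w = 0*w = 0)
g(b) = 0 (g(b) = 0*b = 0)
g(W(1, -1)) + 158*145 = 0 + 158*145 = 0 + 22910 = 22910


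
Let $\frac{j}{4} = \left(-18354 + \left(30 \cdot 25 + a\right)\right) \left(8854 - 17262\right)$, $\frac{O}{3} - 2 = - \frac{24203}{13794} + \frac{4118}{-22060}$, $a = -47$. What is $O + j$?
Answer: $\frac{7526732776985196}{12678985} \approx 5.9364 \cdot 10^{8}$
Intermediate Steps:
$O = \frac{2233676}{12678985}$ ($O = 6 + 3 \left(- \frac{24203}{13794} + \frac{4118}{-22060}\right) = 6 + 3 \left(\left(-24203\right) \frac{1}{13794} + 4118 \left(- \frac{1}{22060}\right)\right) = 6 + 3 \left(- \frac{24203}{13794} - \frac{2059}{11030}\right) = 6 + 3 \left(- \frac{73840234}{38036955}\right) = 6 - \frac{73840234}{12678985} = \frac{2233676}{12678985} \approx 0.17617$)
$j = 593638432$ ($j = 4 \left(-18354 + \left(30 \cdot 25 - 47\right)\right) \left(8854 - 17262\right) = 4 \left(-18354 + \left(750 - 47\right)\right) \left(-8408\right) = 4 \left(-18354 + 703\right) \left(-8408\right) = 4 \left(\left(-17651\right) \left(-8408\right)\right) = 4 \cdot 148409608 = 593638432$)
$O + j = \frac{2233676}{12678985} + 593638432 = \frac{7526732776985196}{12678985}$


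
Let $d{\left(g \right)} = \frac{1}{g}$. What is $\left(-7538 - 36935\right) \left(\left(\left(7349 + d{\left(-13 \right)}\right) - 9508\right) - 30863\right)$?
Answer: $1468590827$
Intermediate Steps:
$\left(-7538 - 36935\right) \left(\left(\left(7349 + d{\left(-13 \right)}\right) - 9508\right) - 30863\right) = \left(-7538 - 36935\right) \left(\left(\left(7349 + \frac{1}{-13}\right) - 9508\right) - 30863\right) = - 44473 \left(\left(\left(7349 - \frac{1}{13}\right) - 9508\right) - 30863\right) = - 44473 \left(\left(\frac{95536}{13} - 9508\right) - 30863\right) = - 44473 \left(- \frac{28068}{13} - 30863\right) = \left(-44473\right) \left(- \frac{429287}{13}\right) = 1468590827$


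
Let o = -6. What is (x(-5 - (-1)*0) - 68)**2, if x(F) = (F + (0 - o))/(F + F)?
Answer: 463761/100 ≈ 4637.6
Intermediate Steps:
x(F) = (6 + F)/(2*F) (x(F) = (F + (0 - 1*(-6)))/(F + F) = (F + (0 + 6))/((2*F)) = (F + 6)*(1/(2*F)) = (6 + F)*(1/(2*F)) = (6 + F)/(2*F))
(x(-5 - (-1)*0) - 68)**2 = ((6 + (-5 - (-1)*0))/(2*(-5 - (-1)*0)) - 68)**2 = ((6 + (-5 - 1*0))/(2*(-5 - 1*0)) - 68)**2 = ((6 + (-5 + 0))/(2*(-5 + 0)) - 68)**2 = ((1/2)*(6 - 5)/(-5) - 68)**2 = ((1/2)*(-1/5)*1 - 68)**2 = (-1/10 - 68)**2 = (-681/10)**2 = 463761/100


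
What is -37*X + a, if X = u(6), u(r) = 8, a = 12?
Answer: -284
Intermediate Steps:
X = 8
-37*X + a = -37*8 + 12 = -296 + 12 = -284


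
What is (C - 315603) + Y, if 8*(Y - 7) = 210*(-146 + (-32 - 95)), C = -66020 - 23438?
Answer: -1648881/4 ≈ -4.1222e+5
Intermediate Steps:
C = -89458
Y = -28637/4 (Y = 7 + (210*(-146 + (-32 - 95)))/8 = 7 + (210*(-146 - 127))/8 = 7 + (210*(-273))/8 = 7 + (⅛)*(-57330) = 7 - 28665/4 = -28637/4 ≈ -7159.3)
(C - 315603) + Y = (-89458 - 315603) - 28637/4 = -405061 - 28637/4 = -1648881/4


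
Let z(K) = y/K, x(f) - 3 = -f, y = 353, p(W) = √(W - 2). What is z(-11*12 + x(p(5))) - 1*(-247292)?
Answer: 1371466253/5546 + 353*√3/16638 ≈ 2.4729e+5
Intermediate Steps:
p(W) = √(-2 + W)
x(f) = 3 - f
z(K) = 353/K
z(-11*12 + x(p(5))) - 1*(-247292) = 353/(-11*12 + (3 - √(-2 + 5))) - 1*(-247292) = 353/(-132 + (3 - √3)) + 247292 = 353/(-129 - √3) + 247292 = 247292 + 353/(-129 - √3)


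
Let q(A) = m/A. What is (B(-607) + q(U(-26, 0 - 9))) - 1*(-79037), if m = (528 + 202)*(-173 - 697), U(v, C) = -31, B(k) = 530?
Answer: 3101677/31 ≈ 1.0005e+5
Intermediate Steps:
m = -635100 (m = 730*(-870) = -635100)
q(A) = -635100/A
(B(-607) + q(U(-26, 0 - 9))) - 1*(-79037) = (530 - 635100/(-31)) - 1*(-79037) = (530 - 635100*(-1/31)) + 79037 = (530 + 635100/31) + 79037 = 651530/31 + 79037 = 3101677/31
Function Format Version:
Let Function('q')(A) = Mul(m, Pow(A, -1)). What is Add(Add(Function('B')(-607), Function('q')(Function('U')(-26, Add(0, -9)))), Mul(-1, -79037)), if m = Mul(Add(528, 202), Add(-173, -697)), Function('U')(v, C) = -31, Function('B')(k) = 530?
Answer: Rational(3101677, 31) ≈ 1.0005e+5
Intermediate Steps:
m = -635100 (m = Mul(730, -870) = -635100)
Function('q')(A) = Mul(-635100, Pow(A, -1))
Add(Add(Function('B')(-607), Function('q')(Function('U')(-26, Add(0, -9)))), Mul(-1, -79037)) = Add(Add(530, Mul(-635100, Pow(-31, -1))), Mul(-1, -79037)) = Add(Add(530, Mul(-635100, Rational(-1, 31))), 79037) = Add(Add(530, Rational(635100, 31)), 79037) = Add(Rational(651530, 31), 79037) = Rational(3101677, 31)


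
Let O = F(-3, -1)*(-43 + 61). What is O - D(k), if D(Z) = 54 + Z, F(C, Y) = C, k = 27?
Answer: -135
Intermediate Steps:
O = -54 (O = -3*(-43 + 61) = -3*18 = -54)
O - D(k) = -54 - (54 + 27) = -54 - 1*81 = -54 - 81 = -135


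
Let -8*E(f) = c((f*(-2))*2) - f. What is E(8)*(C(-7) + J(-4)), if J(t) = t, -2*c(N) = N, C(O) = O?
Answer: 11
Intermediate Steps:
c(N) = -N/2
E(f) = -f/8 (E(f) = -(-f*(-2)*2/2 - f)/8 = -(-(-2*f)*2/2 - f)/8 = -(-(-2)*f - f)/8 = -(2*f - f)/8 = -f/8)
E(8)*(C(-7) + J(-4)) = (-1/8*8)*(-7 - 4) = -1*(-11) = 11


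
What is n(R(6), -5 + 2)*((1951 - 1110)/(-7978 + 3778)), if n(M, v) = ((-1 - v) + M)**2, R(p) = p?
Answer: -6728/525 ≈ -12.815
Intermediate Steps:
n(M, v) = (-1 + M - v)**2
n(R(6), -5 + 2)*((1951 - 1110)/(-7978 + 3778)) = (1 + (-5 + 2) - 1*6)**2*((1951 - 1110)/(-7978 + 3778)) = (1 - 3 - 6)**2*(841/(-4200)) = (-8)**2*(841*(-1/4200)) = 64*(-841/4200) = -6728/525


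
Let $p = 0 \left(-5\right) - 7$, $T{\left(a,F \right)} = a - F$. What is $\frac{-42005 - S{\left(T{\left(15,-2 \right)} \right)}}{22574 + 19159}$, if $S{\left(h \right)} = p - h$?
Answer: $- \frac{41981}{41733} \approx -1.0059$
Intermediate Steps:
$p = -7$ ($p = 0 - 7 = -7$)
$S{\left(h \right)} = -7 - h$
$\frac{-42005 - S{\left(T{\left(15,-2 \right)} \right)}}{22574 + 19159} = \frac{-42005 - \left(-7 - \left(15 - -2\right)\right)}{22574 + 19159} = \frac{-42005 - \left(-7 - \left(15 + 2\right)\right)}{41733} = \left(-42005 - \left(-7 - 17\right)\right) \frac{1}{41733} = \left(-42005 - -24\right) \frac{1}{41733} = \left(-42005 + 24\right) \frac{1}{41733} = \left(-41981\right) \frac{1}{41733} = - \frac{41981}{41733}$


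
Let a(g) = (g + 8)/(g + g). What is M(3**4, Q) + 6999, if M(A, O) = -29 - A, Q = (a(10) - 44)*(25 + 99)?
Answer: 6889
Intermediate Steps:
a(g) = (8 + g)/(2*g) (a(g) = (8 + g)/((2*g)) = (8 + g)*(1/(2*g)) = (8 + g)/(2*g))
Q = -26722/5 (Q = ((1/2)*(8 + 10)/10 - 44)*(25 + 99) = ((1/2)*(1/10)*18 - 44)*124 = (9/10 - 44)*124 = -431/10*124 = -26722/5 ≈ -5344.4)
M(3**4, Q) + 6999 = (-29 - 1*3**4) + 6999 = (-29 - 1*81) + 6999 = (-29 - 81) + 6999 = -110 + 6999 = 6889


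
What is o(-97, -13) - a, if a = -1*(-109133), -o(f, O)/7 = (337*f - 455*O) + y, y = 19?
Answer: 78152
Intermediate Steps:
o(f, O) = -133 - 2359*f + 3185*O (o(f, O) = -7*((337*f - 455*O) + 19) = -7*((-455*O + 337*f) + 19) = -7*(19 - 455*O + 337*f) = -133 - 2359*f + 3185*O)
a = 109133
o(-97, -13) - a = (-133 - 2359*(-97) + 3185*(-13)) - 1*109133 = (-133 + 228823 - 41405) - 109133 = 187285 - 109133 = 78152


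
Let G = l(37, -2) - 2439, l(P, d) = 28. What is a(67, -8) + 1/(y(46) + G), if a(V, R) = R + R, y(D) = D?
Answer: -37841/2365 ≈ -16.000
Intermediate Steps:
a(V, R) = 2*R
G = -2411 (G = 28 - 2439 = -2411)
a(67, -8) + 1/(y(46) + G) = 2*(-8) + 1/(46 - 2411) = -16 + 1/(-2365) = -16 - 1/2365 = -37841/2365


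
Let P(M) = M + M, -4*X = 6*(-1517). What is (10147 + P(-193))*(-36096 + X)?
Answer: -660243801/2 ≈ -3.3012e+8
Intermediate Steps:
X = 4551/2 (X = -3*(-1517)/2 = -¼*(-9102) = 4551/2 ≈ 2275.5)
P(M) = 2*M
(10147 + P(-193))*(-36096 + X) = (10147 + 2*(-193))*(-36096 + 4551/2) = (10147 - 386)*(-67641/2) = 9761*(-67641/2) = -660243801/2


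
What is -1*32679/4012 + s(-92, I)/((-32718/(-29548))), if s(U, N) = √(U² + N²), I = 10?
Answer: -32679/4012 + 29548*√2141/16359 ≈ 75.430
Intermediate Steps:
s(U, N) = √(N² + U²)
-1*32679/4012 + s(-92, I)/((-32718/(-29548))) = -1*32679/4012 + √(10² + (-92)²)/((-32718/(-29548))) = -32679*1/4012 + √(100 + 8464)/((-32718*(-1/29548))) = -32679/4012 + √8564/(16359/14774) = -32679/4012 + (2*√2141)*(14774/16359) = -32679/4012 + 29548*√2141/16359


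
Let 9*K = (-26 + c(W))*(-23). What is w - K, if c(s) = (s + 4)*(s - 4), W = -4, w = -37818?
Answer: -340960/9 ≈ -37884.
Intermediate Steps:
c(s) = (-4 + s)*(4 + s) (c(s) = (4 + s)*(-4 + s) = (-4 + s)*(4 + s))
K = 598/9 (K = ((-26 + (-16 + (-4)²))*(-23))/9 = ((-26 + (-16 + 16))*(-23))/9 = ((-26 + 0)*(-23))/9 = (-26*(-23))/9 = (⅑)*598 = 598/9 ≈ 66.444)
w - K = -37818 - 1*598/9 = -37818 - 598/9 = -340960/9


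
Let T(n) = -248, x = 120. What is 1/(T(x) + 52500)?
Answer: 1/52252 ≈ 1.9138e-5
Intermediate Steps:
1/(T(x) + 52500) = 1/(-248 + 52500) = 1/52252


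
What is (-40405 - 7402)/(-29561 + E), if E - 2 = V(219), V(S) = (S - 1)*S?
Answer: -47807/18183 ≈ -2.6292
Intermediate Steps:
V(S) = S*(-1 + S) (V(S) = (-1 + S)*S = S*(-1 + S))
E = 47744 (E = 2 + 219*(-1 + 219) = 2 + 219*218 = 2 + 47742 = 47744)
(-40405 - 7402)/(-29561 + E) = (-40405 - 7402)/(-29561 + 47744) = -47807/18183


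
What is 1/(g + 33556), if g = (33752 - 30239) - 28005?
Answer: 1/9064 ≈ 0.00011033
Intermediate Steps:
g = -24492 (g = 3513 - 28005 = -24492)
1/(g + 33556) = 1/(-24492 + 33556) = 1/9064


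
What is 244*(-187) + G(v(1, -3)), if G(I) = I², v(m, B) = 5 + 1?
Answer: -45592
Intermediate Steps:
v(m, B) = 6
244*(-187) + G(v(1, -3)) = 244*(-187) + 6² = -45628 + 36 = -45592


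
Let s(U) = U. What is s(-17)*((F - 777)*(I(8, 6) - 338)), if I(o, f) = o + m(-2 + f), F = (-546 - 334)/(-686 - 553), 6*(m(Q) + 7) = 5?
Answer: -32979948847/7434 ≈ -4.4364e+6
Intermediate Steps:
m(Q) = -37/6 (m(Q) = -7 + (⅙)*5 = -7 + ⅚ = -37/6)
F = 880/1239 (F = -880/(-1239) = -880*(-1/1239) = 880/1239 ≈ 0.71025)
I(o, f) = -37/6 + o (I(o, f) = o - 37/6 = -37/6 + o)
s(-17)*((F - 777)*(I(8, 6) - 338)) = -17*(880/1239 - 777)*((-37/6 + 8) - 338) = -(-16350991)*(11/6 - 338)/1239 = -(-16350991)*(-2017)/(1239*6) = -17*1939996991/7434 = -32979948847/7434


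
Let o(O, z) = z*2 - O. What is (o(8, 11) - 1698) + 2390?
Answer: 706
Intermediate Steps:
o(O, z) = -O + 2*z (o(O, z) = 2*z - O = -O + 2*z)
(o(8, 11) - 1698) + 2390 = ((-1*8 + 2*11) - 1698) + 2390 = ((-8 + 22) - 1698) + 2390 = (14 - 1698) + 2390 = -1684 + 2390 = 706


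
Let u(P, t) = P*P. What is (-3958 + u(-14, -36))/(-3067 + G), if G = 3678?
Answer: -3762/611 ≈ -6.1571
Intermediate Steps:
u(P, t) = P²
(-3958 + u(-14, -36))/(-3067 + G) = (-3958 + (-14)²)/(-3067 + 3678) = (-3958 + 196)/611 = -3762*1/611 = -3762/611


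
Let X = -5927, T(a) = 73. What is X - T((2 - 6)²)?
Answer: -6000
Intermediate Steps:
X - T((2 - 6)²) = -5927 - 1*73 = -5927 - 73 = -6000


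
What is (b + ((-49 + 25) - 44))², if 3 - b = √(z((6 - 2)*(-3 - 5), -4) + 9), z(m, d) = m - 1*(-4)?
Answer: 4206 + 130*I*√19 ≈ 4206.0 + 566.66*I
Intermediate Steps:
z(m, d) = 4 + m (z(m, d) = m + 4 = 4 + m)
b = 3 - I*√19 (b = 3 - √((4 + (6 - 2)*(-3 - 5)) + 9) = 3 - √((4 + 4*(-8)) + 9) = 3 - √((4 - 32) + 9) = 3 - √(-28 + 9) = 3 - √(-19) = 3 - I*√19 ≈ 3.0 - 4.3589*I)
(b + ((-49 + 25) - 44))² = ((3 - I*√19) + ((-49 + 25) - 44))² = ((3 - I*√19) + (-24 - 44))² = ((3 - I*√19) - 68)² = (-65 - I*√19)²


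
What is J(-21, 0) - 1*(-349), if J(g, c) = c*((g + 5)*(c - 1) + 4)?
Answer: 349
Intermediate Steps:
J(g, c) = c*(4 + (-1 + c)*(5 + g)) (J(g, c) = c*((5 + g)*(-1 + c) + 4) = c*((-1 + c)*(5 + g) + 4) = c*(4 + (-1 + c)*(5 + g)))
J(-21, 0) - 1*(-349) = 0*(-1 - 1*(-21) + 5*0 + 0*(-21)) - 1*(-349) = 0*(-1 + 21 + 0 + 0) + 349 = 0*20 + 349 = 0 + 349 = 349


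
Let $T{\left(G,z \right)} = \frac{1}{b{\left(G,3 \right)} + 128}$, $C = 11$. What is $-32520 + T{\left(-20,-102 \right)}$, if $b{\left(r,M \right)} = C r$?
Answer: $- \frac{2991841}{92} \approx -32520.0$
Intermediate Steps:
$b{\left(r,M \right)} = 11 r$
$T{\left(G,z \right)} = \frac{1}{128 + 11 G}$ ($T{\left(G,z \right)} = \frac{1}{11 G + 128} = \frac{1}{128 + 11 G}$)
$-32520 + T{\left(-20,-102 \right)} = -32520 + \frac{1}{128 + 11 \left(-20\right)} = -32520 + \frac{1}{128 - 220} = -32520 + \frac{1}{-92} = -32520 - \frac{1}{92} = - \frac{2991841}{92}$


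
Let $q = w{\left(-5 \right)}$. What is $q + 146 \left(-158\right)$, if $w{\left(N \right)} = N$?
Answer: $-23073$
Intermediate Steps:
$q = -5$
$q + 146 \left(-158\right) = -5 + 146 \left(-158\right) = -5 - 23068 = -23073$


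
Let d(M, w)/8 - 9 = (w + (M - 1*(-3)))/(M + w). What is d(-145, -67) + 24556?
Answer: 1305702/53 ≈ 24636.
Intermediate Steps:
d(M, w) = 72 + 8*(3 + M + w)/(M + w) (d(M, w) = 72 + 8*((w + (M - 1*(-3)))/(M + w)) = 72 + 8*((w + (M + 3))/(M + w)) = 72 + 8*((w + (3 + M))/(M + w)) = 72 + 8*((3 + M + w)/(M + w)) = 72 + 8*(3 + M + w)/(M + w))
d(-145, -67) + 24556 = 8*(3 + 10*(-145) + 10*(-67))/(-145 - 67) + 24556 = 8*(3 - 1450 - 670)/(-212) + 24556 = 8*(-1/212)*(-2117) + 24556 = 4234/53 + 24556 = 1305702/53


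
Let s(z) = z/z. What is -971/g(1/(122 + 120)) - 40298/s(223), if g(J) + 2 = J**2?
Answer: -4663118202/117127 ≈ -39813.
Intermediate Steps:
s(z) = 1
g(J) = -2 + J**2
-971/g(1/(122 + 120)) - 40298/s(223) = -971/(-2 + (1/(122 + 120))**2) - 40298/1 = -971/(-2 + (1/242)**2) - 40298*1 = -971/(-2 + (1/242)**2) - 40298 = -971/(-2 + 1/58564) - 40298 = -971/(-117127/58564) - 40298 = -971*(-58564/117127) - 40298 = 56865644/117127 - 40298 = -4663118202/117127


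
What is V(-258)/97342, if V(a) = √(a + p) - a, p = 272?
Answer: 129/48671 + √14/97342 ≈ 0.0026889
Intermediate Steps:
V(a) = √(272 + a) - a (V(a) = √(a + 272) - a = √(272 + a) - a)
V(-258)/97342 = (√(272 - 258) - 1*(-258))/97342 = (√14 + 258)*(1/97342) = (258 + √14)*(1/97342) = 129/48671 + √14/97342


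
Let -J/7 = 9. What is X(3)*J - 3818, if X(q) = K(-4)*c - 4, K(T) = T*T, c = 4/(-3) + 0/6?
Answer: -2222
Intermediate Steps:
c = -4/3 (c = 4*(-⅓) + 0*(⅙) = -4/3 + 0 = -4/3 ≈ -1.3333)
K(T) = T²
J = -63 (J = -7*9 = -63)
X(q) = -76/3 (X(q) = (-4)²*(-4/3) - 4 = 16*(-4/3) - 4 = -64/3 - 4 = -76/3)
X(3)*J - 3818 = -76/3*(-63) - 3818 = 1596 - 3818 = -2222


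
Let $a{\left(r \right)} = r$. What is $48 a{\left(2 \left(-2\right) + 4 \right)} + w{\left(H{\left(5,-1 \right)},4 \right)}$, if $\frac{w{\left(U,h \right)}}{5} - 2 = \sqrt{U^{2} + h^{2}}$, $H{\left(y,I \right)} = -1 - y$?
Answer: $10 + 10 \sqrt{13} \approx 46.056$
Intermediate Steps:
$w{\left(U,h \right)} = 10 + 5 \sqrt{U^{2} + h^{2}}$
$48 a{\left(2 \left(-2\right) + 4 \right)} + w{\left(H{\left(5,-1 \right)},4 \right)} = 48 \left(2 \left(-2\right) + 4\right) + \left(10 + 5 \sqrt{\left(-1 - 5\right)^{2} + 4^{2}}\right) = 48 \left(-4 + 4\right) + \left(10 + 5 \sqrt{\left(-1 - 5\right)^{2} + 16}\right) = 48 \cdot 0 + \left(10 + 5 \sqrt{\left(-6\right)^{2} + 16}\right) = 0 + \left(10 + 5 \sqrt{36 + 16}\right) = 0 + \left(10 + 5 \sqrt{52}\right) = 0 + \left(10 + 5 \cdot 2 \sqrt{13}\right) = 0 + \left(10 + 10 \sqrt{13}\right) = 10 + 10 \sqrt{13}$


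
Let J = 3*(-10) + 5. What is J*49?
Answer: -1225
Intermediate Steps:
J = -25 (J = -30 + 5 = -25)
J*49 = -25*49 = -1225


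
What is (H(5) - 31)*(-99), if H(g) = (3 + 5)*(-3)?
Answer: 5445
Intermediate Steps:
H(g) = -24 (H(g) = 8*(-3) = -24)
(H(5) - 31)*(-99) = (-24 - 31)*(-99) = -55*(-99) = 5445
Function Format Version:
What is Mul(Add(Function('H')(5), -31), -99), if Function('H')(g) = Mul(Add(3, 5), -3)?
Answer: 5445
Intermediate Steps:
Function('H')(g) = -24 (Function('H')(g) = Mul(8, -3) = -24)
Mul(Add(Function('H')(5), -31), -99) = Mul(Add(-24, -31), -99) = Mul(-55, -99) = 5445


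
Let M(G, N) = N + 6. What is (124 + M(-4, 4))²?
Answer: 17956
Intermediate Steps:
M(G, N) = 6 + N
(124 + M(-4, 4))² = (124 + (6 + 4))² = (124 + 10)² = 134² = 17956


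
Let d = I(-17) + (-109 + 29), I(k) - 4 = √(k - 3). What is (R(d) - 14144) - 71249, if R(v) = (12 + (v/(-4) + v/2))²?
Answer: -85393 + (14 - I*√5)²/4 ≈ -85345.0 - 15.652*I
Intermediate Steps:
I(k) = 4 + √(-3 + k) (I(k) = 4 + √(k - 3) = 4 + √(-3 + k))
d = -76 + 2*I*√5 (d = (4 + √(-3 - 17)) + (-109 + 29) = (4 + √(-20)) - 80 = (4 + 2*I*√5) - 80 = -76 + 2*I*√5 ≈ -76.0 + 4.4721*I)
R(v) = (12 + v/4)² (R(v) = (12 + (v*(-¼) + v*(½)))² = (12 + (-v/4 + v/2))² = (12 + v/4)²)
(R(d) - 14144) - 71249 = ((48 + (-76 + 2*I*√5))²/16 - 14144) - 71249 = ((-28 + 2*I*√5)²/16 - 14144) - 71249 = (-14144 + (-28 + 2*I*√5)²/16) - 71249 = -85393 + (-28 + 2*I*√5)²/16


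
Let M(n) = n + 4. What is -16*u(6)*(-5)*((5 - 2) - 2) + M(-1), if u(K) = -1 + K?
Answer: 403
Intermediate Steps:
M(n) = 4 + n
-16*u(6)*(-5)*((5 - 2) - 2) + M(-1) = -16*(-1 + 6)*(-5)*((5 - 2) - 2) + (4 - 1) = -16*5*(-5)*(3 - 2) + 3 = -(-400) + 3 = -16*(-25) + 3 = 400 + 3 = 403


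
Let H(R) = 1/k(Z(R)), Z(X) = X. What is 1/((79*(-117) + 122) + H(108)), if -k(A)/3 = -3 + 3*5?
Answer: -36/328357 ≈ -0.00010964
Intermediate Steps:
k(A) = -36 (k(A) = -3*(-3 + 3*5) = -3*(-3 + 15) = -3*12 = -36)
H(R) = -1/36 (H(R) = 1/(-36) = -1/36)
1/((79*(-117) + 122) + H(108)) = 1/((79*(-117) + 122) - 1/36) = 1/((-9243 + 122) - 1/36) = 1/(-9121 - 1/36) = 1/(-328357/36) = -36/328357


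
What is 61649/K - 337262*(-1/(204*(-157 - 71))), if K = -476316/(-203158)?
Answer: 8088587795371/307700136 ≈ 26287.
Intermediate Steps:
K = 238158/101579 (K = -476316*(-1/203158) = 238158/101579 ≈ 2.3446)
61649/K - 337262*(-1/(204*(-157 - 71))) = 61649/(238158/101579) - 337262*(-1/(204*(-157 - 71))) = 61649*(101579/238158) - 337262/((-204*(-228))) = 6262243771/238158 - 337262/46512 = 6262243771/238158 - 337262*1/46512 = 6262243771/238158 - 168631/23256 = 8088587795371/307700136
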